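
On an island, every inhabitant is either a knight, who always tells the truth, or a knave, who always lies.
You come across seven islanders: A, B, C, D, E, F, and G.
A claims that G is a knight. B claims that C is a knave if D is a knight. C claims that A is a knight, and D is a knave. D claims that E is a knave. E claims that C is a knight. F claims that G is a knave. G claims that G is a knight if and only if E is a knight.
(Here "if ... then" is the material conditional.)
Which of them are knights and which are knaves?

A is a knight, B is a knight, C is a knight, D is a knave, E is a knight, F is a knave, and G is a knight.

Since A is a knight, "G is a knight" needs to be true, which holds.
B (knight): "C is a knave if D is a knight" — true. ✓
As a knight, C's statement "A is a knight, and D is a knave" should be true; it is.
As a knave, D's statement "E is a knave" should be False; it is.
Since E is a knight, "C is a knight" needs to be true, which holds.
F (knave): "G is a knave" — False. ✓
Since G is a knight, "G is a knight if and only if E is a knight" needs to be true, which holds.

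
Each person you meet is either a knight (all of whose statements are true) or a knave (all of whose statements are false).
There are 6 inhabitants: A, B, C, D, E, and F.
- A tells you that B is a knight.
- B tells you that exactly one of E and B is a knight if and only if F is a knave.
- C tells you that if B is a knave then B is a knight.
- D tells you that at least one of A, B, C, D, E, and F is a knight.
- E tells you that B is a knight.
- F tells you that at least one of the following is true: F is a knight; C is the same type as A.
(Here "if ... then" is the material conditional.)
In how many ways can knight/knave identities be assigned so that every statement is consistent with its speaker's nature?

Consistent assignments:
  A=knight, B=knight, C=knight, D=knight, E=knight, F=knight

1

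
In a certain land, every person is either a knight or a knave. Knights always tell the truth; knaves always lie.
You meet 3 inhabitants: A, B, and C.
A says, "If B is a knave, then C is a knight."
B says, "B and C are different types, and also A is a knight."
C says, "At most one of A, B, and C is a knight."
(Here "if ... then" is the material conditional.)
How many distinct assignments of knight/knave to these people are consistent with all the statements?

1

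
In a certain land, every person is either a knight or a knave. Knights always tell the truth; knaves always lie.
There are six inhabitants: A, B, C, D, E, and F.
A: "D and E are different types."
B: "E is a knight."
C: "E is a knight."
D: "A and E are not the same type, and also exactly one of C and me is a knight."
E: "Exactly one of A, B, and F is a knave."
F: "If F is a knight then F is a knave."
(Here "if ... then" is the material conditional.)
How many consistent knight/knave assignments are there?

0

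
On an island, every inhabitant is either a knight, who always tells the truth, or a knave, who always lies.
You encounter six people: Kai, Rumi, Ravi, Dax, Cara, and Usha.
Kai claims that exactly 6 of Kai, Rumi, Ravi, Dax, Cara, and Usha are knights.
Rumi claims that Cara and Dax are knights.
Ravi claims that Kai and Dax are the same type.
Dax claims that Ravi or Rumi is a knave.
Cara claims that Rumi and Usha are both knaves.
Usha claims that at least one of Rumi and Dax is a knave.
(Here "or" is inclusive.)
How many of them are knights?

2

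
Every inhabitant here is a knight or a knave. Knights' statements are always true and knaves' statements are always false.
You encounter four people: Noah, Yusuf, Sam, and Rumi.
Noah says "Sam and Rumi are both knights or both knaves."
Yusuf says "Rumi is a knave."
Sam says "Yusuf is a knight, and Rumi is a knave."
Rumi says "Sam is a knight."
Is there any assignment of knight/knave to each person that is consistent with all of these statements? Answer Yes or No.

Checking all 16 assignments, each has at least one speaker whose statement's truth value contradicts their type.

No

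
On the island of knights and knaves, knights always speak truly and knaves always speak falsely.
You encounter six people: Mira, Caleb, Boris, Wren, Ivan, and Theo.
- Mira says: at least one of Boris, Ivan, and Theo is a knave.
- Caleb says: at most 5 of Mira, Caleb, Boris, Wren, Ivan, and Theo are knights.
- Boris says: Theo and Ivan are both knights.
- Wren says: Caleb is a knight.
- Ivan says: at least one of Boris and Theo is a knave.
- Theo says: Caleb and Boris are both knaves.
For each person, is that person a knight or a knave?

Mira is a knight, Caleb is a knight, Boris is a knave, Wren is a knight, Ivan is a knight, and Theo is a knave.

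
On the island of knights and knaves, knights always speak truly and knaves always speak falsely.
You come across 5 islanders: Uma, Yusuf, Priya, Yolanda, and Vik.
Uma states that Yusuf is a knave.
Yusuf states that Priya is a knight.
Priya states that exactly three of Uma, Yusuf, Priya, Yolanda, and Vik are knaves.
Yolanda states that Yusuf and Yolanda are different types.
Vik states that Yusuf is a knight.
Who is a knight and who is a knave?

Uma (knight): "Yusuf is a knave" — True. ✓
Yusuf is a knave, and the claim "Priya is a knight" is indeed False.
Priya (knave): "exactly three of Uma, Yusuf, Priya, Yolanda, and Vik are knaves" — False. ✓
Yolanda is a knave, and the claim "Yusuf and Yolanda are different types" is indeed False.
Vik is a knave, so "Yusuf is a knight" must be False — and it is.

Knights: Uma. Knaves: Yusuf, Priya, Yolanda, and Vik.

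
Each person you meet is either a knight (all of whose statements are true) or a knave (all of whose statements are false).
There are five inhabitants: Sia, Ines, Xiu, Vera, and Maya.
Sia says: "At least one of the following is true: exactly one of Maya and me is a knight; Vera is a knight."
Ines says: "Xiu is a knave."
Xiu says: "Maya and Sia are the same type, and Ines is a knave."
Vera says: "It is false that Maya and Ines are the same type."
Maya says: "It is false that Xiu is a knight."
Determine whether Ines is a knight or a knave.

Ines is a knave.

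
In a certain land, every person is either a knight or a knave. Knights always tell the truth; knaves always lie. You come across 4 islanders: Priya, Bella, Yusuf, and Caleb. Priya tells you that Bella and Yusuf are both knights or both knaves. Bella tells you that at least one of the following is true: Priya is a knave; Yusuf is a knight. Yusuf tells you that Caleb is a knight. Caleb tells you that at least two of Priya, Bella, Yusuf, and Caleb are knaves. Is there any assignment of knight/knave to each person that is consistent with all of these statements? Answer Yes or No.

Checking all 16 assignments, each has at least one speaker whose statement's truth value contradicts their type.

No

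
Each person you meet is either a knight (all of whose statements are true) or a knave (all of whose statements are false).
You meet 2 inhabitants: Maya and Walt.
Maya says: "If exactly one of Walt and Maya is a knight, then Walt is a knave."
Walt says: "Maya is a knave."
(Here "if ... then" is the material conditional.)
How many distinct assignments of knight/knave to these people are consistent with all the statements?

Consistent assignments:
  Maya=knight, Walt=knave
  Maya=knave, Walt=knight

2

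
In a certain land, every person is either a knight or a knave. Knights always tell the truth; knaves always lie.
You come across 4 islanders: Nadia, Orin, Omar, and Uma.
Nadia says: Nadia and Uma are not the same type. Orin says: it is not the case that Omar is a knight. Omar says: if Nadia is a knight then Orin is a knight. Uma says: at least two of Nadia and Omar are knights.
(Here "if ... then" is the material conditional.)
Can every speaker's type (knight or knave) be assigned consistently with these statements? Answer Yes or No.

Yes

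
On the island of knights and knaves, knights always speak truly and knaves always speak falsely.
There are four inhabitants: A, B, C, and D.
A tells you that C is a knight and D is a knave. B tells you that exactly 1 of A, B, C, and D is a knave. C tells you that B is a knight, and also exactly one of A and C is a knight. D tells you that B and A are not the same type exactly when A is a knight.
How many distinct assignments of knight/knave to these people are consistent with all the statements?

1

Consistent assignments:
  A=knave, B=knave, C=knave, D=knight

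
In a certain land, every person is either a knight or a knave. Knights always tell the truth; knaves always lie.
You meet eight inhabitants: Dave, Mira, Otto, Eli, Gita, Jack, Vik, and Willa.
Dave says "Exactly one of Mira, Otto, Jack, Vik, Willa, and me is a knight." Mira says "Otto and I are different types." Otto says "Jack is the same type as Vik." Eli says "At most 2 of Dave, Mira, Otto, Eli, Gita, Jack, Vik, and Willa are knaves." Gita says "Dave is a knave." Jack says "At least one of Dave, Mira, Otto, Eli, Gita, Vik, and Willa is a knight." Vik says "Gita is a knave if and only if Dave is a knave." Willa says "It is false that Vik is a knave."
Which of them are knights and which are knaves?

Dave is a knave, Mira is a knight, Otto is a knave, Eli is a knave, Gita is a knight, Jack is a knight, Vik is a knave, and Willa is a knave.

Dave is a knave; "exactly one of Mira, Otto, Jack, Vik, Willa, and me is a knight" is False, as required.
Mira is a knight; "Otto and I are different types" is true, as required.
Otto is a knave, so "Jack is the same type as Vik" must be False — and it is.
Eli is a knave; "at most 2 of Dave, Mira, Otto, Eli, Gita, Jack, Vik, and Willa are knaves" is False, as required.
As a knight, Gita's statement "Dave is a knave" should be true; it is.
Jack (knight): "at least one of Dave, Mira, Otto, Eli, Gita, Vik, and Willa is a knight" — true. ✓
Vik is a knave, so "Gita is a knave if and only if Dave is a knave" must be False — and it is.
Willa (knave): "it is false that Vik is a knave" — False. ✓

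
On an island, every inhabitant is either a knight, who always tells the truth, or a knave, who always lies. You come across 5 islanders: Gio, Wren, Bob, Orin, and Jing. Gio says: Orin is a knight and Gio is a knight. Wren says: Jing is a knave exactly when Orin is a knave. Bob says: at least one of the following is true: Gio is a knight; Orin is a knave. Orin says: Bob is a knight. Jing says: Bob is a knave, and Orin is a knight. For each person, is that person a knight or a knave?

Gio is a knight, Wren is a knave, Bob is a knight, Orin is a knight, and Jing is a knave.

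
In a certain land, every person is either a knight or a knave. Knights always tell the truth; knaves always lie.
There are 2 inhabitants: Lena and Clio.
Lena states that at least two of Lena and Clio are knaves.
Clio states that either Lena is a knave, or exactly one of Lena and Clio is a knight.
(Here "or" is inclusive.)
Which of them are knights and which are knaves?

Suppose Lena is a knight. Then Lena's statement "at least two of Lena and Clio are knaves" would have to be true. Checking the 2 ways to assign the others, none is consistent with every speaker.
(For instance, with Clio=knight, Lena's claim "at least two of Lena and Clio are knaves" comes out false where it would need to be true.)
So Lena must be a knave, making "at least two of Lena and Clio are knaves" false. Taking Lena=knave, Clio=knight, each remaining statement checks out:
  Clio (knight): "either Lena is a knave, or exactly one of Lena and Clio is a knight" — true. ✓
This is the unique consistent assignment.

Knights: Clio. Knaves: Lena.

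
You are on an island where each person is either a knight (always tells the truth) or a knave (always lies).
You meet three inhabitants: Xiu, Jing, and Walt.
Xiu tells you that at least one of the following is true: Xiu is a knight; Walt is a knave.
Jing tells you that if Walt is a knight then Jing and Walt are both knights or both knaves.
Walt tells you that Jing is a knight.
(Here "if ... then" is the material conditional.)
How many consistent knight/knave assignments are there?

2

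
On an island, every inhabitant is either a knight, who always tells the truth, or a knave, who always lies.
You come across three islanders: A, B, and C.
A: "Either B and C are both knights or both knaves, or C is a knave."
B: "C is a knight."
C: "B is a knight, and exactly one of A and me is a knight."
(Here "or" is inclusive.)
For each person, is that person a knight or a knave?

A is a knight, B is a knave, and C is a knave.

Since A is a knight, "either B and C are both knights or both knaves, or C is a knave" needs to be True, which holds.
B (knave): "C is a knight" — false. ✓
C is a knave, and the claim "B is a knight, and exactly one of A and me is a knight" is indeed false.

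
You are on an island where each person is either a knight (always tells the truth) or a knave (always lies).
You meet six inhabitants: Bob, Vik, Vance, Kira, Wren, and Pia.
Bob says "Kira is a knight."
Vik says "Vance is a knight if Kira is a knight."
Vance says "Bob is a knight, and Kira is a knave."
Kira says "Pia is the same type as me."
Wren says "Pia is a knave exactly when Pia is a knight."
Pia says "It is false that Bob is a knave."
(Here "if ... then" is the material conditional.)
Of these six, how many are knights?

3

The unique consistent assignment is Bob=knight, Vik=knave, Vance=knave, Kira=knight, Wren=knave, Pia=knight.
That has 3 knights.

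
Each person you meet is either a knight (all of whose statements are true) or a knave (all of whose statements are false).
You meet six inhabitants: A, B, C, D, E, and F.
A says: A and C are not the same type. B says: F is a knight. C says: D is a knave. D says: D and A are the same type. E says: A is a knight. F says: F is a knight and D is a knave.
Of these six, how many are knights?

3

The unique consistent assignment is A=knight, B=knave, C=knave, D=knight, E=knight, F=knave.
That has 3 knights.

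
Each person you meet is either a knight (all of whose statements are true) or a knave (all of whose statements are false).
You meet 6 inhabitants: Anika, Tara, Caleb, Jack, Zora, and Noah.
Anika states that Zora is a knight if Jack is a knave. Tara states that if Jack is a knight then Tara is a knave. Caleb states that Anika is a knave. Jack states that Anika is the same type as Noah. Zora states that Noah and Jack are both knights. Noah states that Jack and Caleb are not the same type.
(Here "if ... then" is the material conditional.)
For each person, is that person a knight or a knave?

Knights: Tara, Caleb, and Noah. Knaves: Anika, Jack, and Zora.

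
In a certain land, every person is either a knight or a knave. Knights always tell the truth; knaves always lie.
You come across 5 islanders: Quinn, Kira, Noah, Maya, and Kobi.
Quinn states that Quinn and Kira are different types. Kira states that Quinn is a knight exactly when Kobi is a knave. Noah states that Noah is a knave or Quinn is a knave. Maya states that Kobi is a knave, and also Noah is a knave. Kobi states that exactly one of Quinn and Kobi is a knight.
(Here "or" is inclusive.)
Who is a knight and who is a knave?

Quinn is a knave, Kira is a knave, Noah is a knight, Maya is a knave, and Kobi is a knave.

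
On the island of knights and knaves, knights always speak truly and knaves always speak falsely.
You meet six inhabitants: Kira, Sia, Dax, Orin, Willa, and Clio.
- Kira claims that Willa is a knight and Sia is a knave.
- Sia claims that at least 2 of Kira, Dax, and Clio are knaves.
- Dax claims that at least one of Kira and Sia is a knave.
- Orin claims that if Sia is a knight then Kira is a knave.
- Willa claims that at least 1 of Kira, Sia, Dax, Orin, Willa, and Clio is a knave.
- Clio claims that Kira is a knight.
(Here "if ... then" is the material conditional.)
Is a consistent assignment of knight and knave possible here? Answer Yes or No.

One consistent assignment: Kira=knight, Sia=knave, Dax=knight, Orin=knight, Willa=knight, Clio=knight.

Yes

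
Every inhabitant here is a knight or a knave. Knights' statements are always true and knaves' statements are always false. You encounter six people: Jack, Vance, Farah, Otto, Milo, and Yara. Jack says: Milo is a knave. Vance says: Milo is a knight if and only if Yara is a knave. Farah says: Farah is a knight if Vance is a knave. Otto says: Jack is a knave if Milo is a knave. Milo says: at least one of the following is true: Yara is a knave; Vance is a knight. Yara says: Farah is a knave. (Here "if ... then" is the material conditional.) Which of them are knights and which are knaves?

Jack is a knave; "Milo is a knave" is False, as required.
As a knight, Vance's statement "Milo is a knight if and only if Yara is a knave" should be true; it is.
Farah is a knight, so "Farah is a knight if Vance is a knave" must be true — and it is.
As a knight, Otto's statement "Jack is a knave if Milo is a knave" should be true; it is.
Since Milo is a knight, "at least one of the following is true: Yara is a knave; Vance is a knight" needs to be true, which holds.
Yara (knave): "Farah is a knave" — False. ✓

Jack is a knave, Vance is a knight, Farah is a knight, Otto is a knight, Milo is a knight, and Yara is a knave.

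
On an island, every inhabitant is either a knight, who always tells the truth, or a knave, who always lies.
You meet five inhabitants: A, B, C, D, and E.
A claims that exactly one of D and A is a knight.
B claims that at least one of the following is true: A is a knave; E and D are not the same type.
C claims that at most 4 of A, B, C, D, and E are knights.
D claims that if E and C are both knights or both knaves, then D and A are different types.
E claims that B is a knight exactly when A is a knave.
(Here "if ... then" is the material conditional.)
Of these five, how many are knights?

3

The unique consistent assignment is A=knave, B=knight, C=knight, D=knave, E=knight.
That has 3 knights.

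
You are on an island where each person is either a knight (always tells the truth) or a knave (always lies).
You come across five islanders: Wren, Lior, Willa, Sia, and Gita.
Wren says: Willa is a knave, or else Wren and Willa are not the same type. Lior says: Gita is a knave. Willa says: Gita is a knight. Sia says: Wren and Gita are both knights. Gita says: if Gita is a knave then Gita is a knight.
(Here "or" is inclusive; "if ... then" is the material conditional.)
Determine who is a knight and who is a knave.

Suppose Wren is a knave. Then Wren's statement "Willa is a knave, or else Wren and Willa are not the same type" would have to be false. Checking the 16 ways to assign the others, none is consistent with every speaker.
(For instance, with Lior=knight, Willa=knave, Sia=knave, Gita=knave, Wren's claim "Willa is a knave, or else Wren and Willa are not the same type" comes out true where it would need to be false.)
So Wren must be a knight, making "Willa is a knave, or else Wren and Willa are not the same type" true. Taking Wren=knight, Lior=knight, Willa=knave, Sia=knave, Gita=knave, each remaining statement checks out:
  Lior (knight): "Gita is a knave" — true. ✓
  Willa (knave): "Gita is a knight" — false. ✓
  Sia (knave): "Wren and Gita are both knights" — false. ✓
  Gita (knave): "if Gita is a knave then Gita is a knight" — false. ✓
This is the unique consistent assignment.

Wren is a knight, Lior is a knight, Willa is a knave, Sia is a knave, and Gita is a knave.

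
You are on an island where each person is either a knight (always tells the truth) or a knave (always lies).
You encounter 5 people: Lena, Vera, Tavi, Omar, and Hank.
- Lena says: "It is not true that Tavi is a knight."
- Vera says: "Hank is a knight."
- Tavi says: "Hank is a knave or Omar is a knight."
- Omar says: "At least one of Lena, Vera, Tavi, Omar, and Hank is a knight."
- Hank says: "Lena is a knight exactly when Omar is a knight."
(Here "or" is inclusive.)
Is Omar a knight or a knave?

Omar is a knight.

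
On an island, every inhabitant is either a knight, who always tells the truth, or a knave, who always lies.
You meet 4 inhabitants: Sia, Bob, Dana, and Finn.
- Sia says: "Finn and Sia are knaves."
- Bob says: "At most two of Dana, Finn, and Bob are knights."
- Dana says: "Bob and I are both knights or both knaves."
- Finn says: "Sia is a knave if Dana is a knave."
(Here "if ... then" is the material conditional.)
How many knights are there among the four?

2

The unique consistent assignment is Sia=knave, Bob=knight, Dana=knave, Finn=knight.
That has 2 knights.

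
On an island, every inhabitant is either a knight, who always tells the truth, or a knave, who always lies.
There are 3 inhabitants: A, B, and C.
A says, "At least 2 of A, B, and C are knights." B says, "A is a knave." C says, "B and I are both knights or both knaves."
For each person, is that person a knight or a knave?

Suppose A is a knight. Then A's statement "at least 2 of A, B, and C are knights" would have to be true. Checking the 4 ways to assign the others, none is consistent with every speaker.
(For instance, with B=knight, C=knave, B's claim "A is a knave" comes out false where it would need to be true.)
So A must be a knave, making "at least 2 of A, B, and C are knights" false. Taking A=knave, B=knight, C=knave, each remaining statement checks out:
  B (knight): "A is a knave" — true. ✓
  C (knave): "B and I are both knights or both knaves" — false. ✓
This is the unique consistent assignment.

Knights: B. Knaves: A and C.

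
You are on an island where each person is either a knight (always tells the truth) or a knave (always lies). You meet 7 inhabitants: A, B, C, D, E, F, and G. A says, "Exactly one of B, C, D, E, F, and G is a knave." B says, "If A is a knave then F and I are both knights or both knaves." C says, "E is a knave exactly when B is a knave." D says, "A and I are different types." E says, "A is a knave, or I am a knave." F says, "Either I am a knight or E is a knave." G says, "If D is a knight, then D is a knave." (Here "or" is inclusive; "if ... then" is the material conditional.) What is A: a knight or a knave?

Consistent assignments: {A=knave, B=knave, C=knave, D=knight, E=knight, F=knight, G=knave}; {A=knave, B=knave, C=knave, D=knave, E=knight, F=knight, G=knight}
In every consistent assignment, A is a knave.

A is a knave.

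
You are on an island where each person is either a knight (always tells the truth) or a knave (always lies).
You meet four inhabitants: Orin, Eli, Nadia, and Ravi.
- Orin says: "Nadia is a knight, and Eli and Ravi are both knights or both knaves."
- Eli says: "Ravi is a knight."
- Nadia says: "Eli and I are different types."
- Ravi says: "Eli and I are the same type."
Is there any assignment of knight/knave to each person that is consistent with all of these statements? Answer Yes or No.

No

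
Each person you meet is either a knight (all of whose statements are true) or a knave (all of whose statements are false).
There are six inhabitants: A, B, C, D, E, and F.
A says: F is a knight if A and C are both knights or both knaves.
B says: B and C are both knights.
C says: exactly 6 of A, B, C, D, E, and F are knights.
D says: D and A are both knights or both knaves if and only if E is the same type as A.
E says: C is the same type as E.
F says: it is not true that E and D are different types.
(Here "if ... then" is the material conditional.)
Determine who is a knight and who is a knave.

A is a knight, B is a knight, C is a knight, D is a knight, E is a knight, and F is a knight.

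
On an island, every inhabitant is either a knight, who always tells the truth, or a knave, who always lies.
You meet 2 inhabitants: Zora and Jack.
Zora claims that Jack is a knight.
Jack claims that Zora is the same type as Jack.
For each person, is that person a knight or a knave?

Knights: Zora and Jack. Knaves: none.

Suppose Zora is a knave. Then Zora's statement "Jack is a knight" would have to be false. Checking the 2 ways to assign the others, none is consistent with every speaker.
(For instance, with Jack=knight, Zora's claim "Jack is a knight" comes out true where it would need to be false.)
So Zora must be a knight, making "Jack is a knight" true. Taking Zora=knight, Jack=knight, each remaining statement checks out:
  Jack (knight): "Zora is the same type as Jack" — true. ✓
This is the unique consistent assignment.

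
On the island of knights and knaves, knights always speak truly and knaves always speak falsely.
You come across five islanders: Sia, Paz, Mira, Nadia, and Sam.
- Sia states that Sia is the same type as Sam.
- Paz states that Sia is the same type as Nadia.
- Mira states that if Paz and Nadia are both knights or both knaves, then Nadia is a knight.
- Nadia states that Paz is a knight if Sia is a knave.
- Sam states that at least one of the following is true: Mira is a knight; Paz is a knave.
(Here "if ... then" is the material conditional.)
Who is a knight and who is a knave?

Knights: Sia, Paz, Mira, Nadia, and Sam. Knaves: none.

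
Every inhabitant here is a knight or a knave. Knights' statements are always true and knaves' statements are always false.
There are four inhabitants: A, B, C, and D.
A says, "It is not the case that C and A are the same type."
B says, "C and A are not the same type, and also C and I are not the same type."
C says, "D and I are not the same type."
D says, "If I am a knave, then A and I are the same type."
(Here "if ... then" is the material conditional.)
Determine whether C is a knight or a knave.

C is a knave.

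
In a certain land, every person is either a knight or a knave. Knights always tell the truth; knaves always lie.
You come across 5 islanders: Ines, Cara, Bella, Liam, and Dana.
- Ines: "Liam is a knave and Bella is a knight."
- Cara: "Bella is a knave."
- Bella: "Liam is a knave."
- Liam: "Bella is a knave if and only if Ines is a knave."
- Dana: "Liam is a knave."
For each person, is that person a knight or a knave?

Suppose Ines is a knight. Then Ines's statement "Liam is a knave and Bella is a knight" would have to be true. Checking the 16 ways to assign the others, none is consistent with every speaker.
(For instance, with Cara=knight, Bella=knave, Liam=knight, Dana=knave, Ines's claim "Liam is a knave and Bella is a knight" comes out false where it would need to be true.)
So Ines must be a knave, making "Liam is a knave and Bella is a knight" false. Taking Ines=knave, Cara=knight, Bella=knave, Liam=knight, Dana=knave, each remaining statement checks out:
  Cara (knight): "Bella is a knave" — true. ✓
  Bella (knave): "Liam is a knave" — false. ✓
  Liam (knight): "Bella is a knave if and only if Ines is a knave" — true. ✓
  Dana (knave): "Liam is a knave" — false. ✓
This is the unique consistent assignment.

Ines is a knave, Cara is a knight, Bella is a knave, Liam is a knight, and Dana is a knave.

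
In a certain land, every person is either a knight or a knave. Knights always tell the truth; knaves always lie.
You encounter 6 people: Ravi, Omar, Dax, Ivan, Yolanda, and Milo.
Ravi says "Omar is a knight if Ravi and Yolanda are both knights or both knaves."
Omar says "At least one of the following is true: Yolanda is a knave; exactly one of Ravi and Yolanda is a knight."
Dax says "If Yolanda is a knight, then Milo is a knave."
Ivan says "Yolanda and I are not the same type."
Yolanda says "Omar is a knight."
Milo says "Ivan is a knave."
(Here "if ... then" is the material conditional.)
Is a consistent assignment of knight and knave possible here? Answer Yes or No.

Checking all 64 assignments, each has at least one speaker whose statement's truth value contradicts their type.

No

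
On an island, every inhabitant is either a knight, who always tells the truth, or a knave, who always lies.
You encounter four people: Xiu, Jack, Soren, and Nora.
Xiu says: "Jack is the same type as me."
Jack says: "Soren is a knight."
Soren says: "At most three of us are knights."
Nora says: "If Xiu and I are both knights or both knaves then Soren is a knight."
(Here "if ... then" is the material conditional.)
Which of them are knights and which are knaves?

Xiu is a knave, Jack is a knight, Soren is a knight, and Nora is a knight.

As a knave, Xiu's statement "Jack is the same type as me" should be false; it is.
Jack is a knight, and the claim "Soren is a knight" is indeed true.
Soren is a knight, so "at most three of us are knights" must be true — and it is.
Nora is a knight, and the claim "if Xiu and I are both knights or both knaves then Soren is a knight" is indeed true.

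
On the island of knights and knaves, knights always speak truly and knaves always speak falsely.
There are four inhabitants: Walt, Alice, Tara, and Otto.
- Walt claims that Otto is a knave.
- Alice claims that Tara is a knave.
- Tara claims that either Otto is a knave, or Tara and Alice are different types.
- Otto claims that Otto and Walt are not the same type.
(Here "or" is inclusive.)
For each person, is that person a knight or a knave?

Walt is a knave, Alice is a knave, Tara is a knight, and Otto is a knight.

Walt (knave): "Otto is a knave" — False. ✓
Since Alice is a knave, "Tara is a knave" needs to be False, which holds.
Tara (knight): "either Otto is a knave, or Tara and Alice are different types" — True. ✓
Otto is a knight; "Otto and Walt are not the same type" is True, as required.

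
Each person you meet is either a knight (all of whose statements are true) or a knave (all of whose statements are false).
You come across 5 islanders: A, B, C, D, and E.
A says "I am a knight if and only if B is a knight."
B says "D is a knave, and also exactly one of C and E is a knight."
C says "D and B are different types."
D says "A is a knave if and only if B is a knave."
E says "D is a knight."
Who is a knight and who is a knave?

A is a knave, B is a knight, C is a knight, D is a knave, and E is a knave.

A (knave): "I am a knight if and only if B is a knight" — False. ✓
Since B is a knight, "D is a knave, and also exactly one of C and E is a knight" needs to be true, which holds.
As a knight, C's statement "D and B are different types" should be true; it is.
D is a knave, so "A is a knave if and only if B is a knave" must be False — and it is.
E is a knave, and the claim "D is a knight" is indeed False.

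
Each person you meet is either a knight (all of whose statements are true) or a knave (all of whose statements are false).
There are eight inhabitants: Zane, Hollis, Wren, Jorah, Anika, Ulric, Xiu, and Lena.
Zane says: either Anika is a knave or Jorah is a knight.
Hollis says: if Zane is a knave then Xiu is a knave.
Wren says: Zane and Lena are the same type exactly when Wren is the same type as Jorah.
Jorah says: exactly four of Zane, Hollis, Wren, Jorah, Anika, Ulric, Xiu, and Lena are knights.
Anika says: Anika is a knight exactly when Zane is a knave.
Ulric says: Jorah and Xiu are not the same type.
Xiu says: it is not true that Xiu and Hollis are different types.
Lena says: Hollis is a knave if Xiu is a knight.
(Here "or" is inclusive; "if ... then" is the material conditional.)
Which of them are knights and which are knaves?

Zane is a knave, Hollis is a knight, Wren is a knave, Jorah is a knave, Anika is a knight, Ulric is a knave, Xiu is a knave, and Lena is a knight.

As a knave, Zane's statement "either Anika is a knave or Jorah is a knight" should be false; it is.
Since Hollis is a knight, "if Zane is a knave then Xiu is a knave" needs to be true, which holds.
As a knave, Wren's statement "Zane and Lena are the same type exactly when Wren is the same type as Jorah" should be false; it is.
Jorah is a knave, and the claim "exactly four of Zane, Hollis, Wren, Jorah, Anika, Ulric, Xiu, and Lena are knights" is indeed false.
Anika (knight): "Anika is a knight exactly when Zane is a knave" — true. ✓
Ulric is a knave; "Jorah and Xiu are not the same type" is false, as required.
Xiu is a knave; "it is not true that Xiu and Hollis are different types" is false, as required.
Since Lena is a knight, "Hollis is a knave if Xiu is a knight" needs to be true, which holds.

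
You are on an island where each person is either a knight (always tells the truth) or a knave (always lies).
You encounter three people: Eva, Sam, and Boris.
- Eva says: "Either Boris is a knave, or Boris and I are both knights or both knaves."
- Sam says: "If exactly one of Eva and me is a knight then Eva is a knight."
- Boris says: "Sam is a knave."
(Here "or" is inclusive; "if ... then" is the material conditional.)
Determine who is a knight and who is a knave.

Eva is a knight, Sam is a knight, and Boris is a knave.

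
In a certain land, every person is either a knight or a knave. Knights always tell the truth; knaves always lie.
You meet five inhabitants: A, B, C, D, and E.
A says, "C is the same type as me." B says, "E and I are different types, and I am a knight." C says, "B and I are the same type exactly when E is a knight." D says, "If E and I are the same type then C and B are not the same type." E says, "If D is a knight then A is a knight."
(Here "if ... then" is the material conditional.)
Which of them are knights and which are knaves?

Knights: C and D. Knaves: A, B, and E.

Suppose A is a knight. Then A's statement "C is the same type as me" would have to be true. Checking the 16 ways to assign the others, none is consistent with every speaker.
(For instance, with B=knave, C=knight, D=knight, E=knave, E's claim "if D is a knight then A is a knight" comes out true where it would need to be false.)
So A must be a knave, making "C is the same type as me" false. Taking A=knave, B=knave, C=knight, D=knight, E=knave, each remaining statement checks out:
  B (knave): "E and I are different types, and I am a knight" — false. ✓
  C (knight): "B and I are the same type exactly when E is a knight" — true. ✓
  D (knight): "if E and I are the same type then C and B are not the same type" — true. ✓
  E (knave): "if D is a knight then A is a knight" — false. ✓
This is the unique consistent assignment.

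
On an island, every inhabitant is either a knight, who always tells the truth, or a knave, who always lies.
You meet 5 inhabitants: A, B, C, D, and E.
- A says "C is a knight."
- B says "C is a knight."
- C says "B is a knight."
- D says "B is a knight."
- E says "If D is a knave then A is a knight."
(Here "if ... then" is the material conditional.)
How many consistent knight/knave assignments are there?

2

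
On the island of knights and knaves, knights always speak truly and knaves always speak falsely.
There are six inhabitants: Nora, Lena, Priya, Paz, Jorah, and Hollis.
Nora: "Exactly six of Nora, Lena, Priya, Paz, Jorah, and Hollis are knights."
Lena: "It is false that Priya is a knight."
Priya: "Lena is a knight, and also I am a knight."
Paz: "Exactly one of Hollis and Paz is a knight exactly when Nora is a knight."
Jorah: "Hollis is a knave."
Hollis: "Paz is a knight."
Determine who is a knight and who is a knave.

Nora is a knave, and the claim "exactly six of Nora, Lena, Priya, Paz, Jorah, and Hollis are knights" is indeed false.
As a knight, Lena's statement "it is false that Priya is a knight" should be True; it is.
Priya is a knave, and the claim "Lena is a knight, and also I am a knight" is indeed false.
Since Paz is a knight, "exactly one of Hollis and Paz is a knight exactly when Nora is a knight" needs to be True, which holds.
Jorah (knave): "Hollis is a knave" — false. ✓
Hollis is a knight, so "Paz is a knight" must be True — and it is.

Knights: Lena, Paz, and Hollis. Knaves: Nora, Priya, and Jorah.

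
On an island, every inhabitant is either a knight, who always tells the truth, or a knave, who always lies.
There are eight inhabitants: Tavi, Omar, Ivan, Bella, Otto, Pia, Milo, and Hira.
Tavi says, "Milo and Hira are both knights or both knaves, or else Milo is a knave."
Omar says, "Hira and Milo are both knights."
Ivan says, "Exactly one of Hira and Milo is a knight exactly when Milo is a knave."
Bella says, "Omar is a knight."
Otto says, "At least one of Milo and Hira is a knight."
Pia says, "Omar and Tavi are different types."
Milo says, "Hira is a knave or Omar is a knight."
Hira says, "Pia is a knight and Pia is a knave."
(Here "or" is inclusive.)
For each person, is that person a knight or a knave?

Tavi is a knave, Omar is a knave, Ivan is a knave, Bella is a knave, Otto is a knight, Pia is a knave, Milo is a knight, and Hira is a knave.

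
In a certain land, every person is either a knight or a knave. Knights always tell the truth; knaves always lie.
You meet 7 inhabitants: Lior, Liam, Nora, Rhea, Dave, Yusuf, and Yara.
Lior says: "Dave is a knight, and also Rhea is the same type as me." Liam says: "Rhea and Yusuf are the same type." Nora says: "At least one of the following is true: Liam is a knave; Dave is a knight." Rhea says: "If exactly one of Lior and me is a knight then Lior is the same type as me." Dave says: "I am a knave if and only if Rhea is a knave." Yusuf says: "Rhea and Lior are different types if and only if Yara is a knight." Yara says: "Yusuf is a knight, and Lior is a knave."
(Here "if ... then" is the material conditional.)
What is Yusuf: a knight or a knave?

Consistent assignments: {Lior=knight, Liam=knight, Nora=knight, Rhea=knight, Dave=knight, Yusuf=knight, Yara=knave}
In every consistent assignment, Yusuf is a knight.

Yusuf is a knight.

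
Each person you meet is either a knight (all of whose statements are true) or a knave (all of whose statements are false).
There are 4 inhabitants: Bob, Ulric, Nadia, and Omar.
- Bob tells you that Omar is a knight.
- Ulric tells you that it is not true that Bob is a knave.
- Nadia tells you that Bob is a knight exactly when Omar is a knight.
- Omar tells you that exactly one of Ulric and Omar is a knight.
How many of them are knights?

The unique consistent assignment is Bob=knave, Ulric=knave, Nadia=knight, Omar=knave.
That has 1 knight.

1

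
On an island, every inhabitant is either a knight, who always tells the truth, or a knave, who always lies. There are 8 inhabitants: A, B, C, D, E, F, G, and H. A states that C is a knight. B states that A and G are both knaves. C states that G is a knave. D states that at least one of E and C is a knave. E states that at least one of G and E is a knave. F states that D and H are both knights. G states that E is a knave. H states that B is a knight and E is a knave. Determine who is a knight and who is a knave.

Since A is a knight, "C is a knight" needs to be True, which holds.
As a knave, B's statement "A and G are both knaves" should be false; it is.
Since C is a knight, "G is a knave" needs to be True, which holds.
D is a knave, and the claim "at least one of E and C is a knave" is indeed false.
E is a knight; "at least one of G and E is a knave" is True, as required.
F is a knave; "D and H are both knights" is false, as required.
G (knave): "E is a knave" — false. ✓
As a knave, H's statement "B is a knight and E is a knave" should be false; it is.

A is a knight, B is a knave, C is a knight, D is a knave, E is a knight, F is a knave, G is a knave, and H is a knave.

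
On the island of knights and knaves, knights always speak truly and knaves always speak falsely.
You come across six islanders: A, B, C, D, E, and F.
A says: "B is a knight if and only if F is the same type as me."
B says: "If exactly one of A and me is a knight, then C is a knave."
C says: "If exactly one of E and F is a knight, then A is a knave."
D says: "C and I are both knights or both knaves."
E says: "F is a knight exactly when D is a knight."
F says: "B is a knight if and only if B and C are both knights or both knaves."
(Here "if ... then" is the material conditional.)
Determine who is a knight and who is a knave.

A is a knight, B is a knight, C is a knight, D is a knight, E is a knight, and F is a knight.

A is a knight, and the claim "B is a knight if and only if F is the same type as me" is indeed True.
B is a knight, and the claim "if exactly one of A and me is a knight, then C is a knave" is indeed True.
C (knight): "if exactly one of E and F is a knight, then A is a knave" — True. ✓
D is a knight, and the claim "C and I are both knights or both knaves" is indeed True.
As a knight, E's statement "F is a knight exactly when D is a knight" should be True; it is.
F is a knight, so "B is a knight if and only if B and C are both knights or both knaves" must be True — and it is.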